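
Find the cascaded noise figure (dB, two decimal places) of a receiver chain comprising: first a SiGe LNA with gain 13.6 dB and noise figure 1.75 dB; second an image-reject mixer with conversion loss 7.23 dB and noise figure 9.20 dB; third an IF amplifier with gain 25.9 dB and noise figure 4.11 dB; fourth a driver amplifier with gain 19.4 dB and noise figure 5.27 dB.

3.39 dB

Convert to linear (a loss of L dB is a gain of −L dB): F_i = 10^(NF_i/10), G_i = 10^(G_i,dB/10)
  Stage 1: F_1 = 10^(1.75/10) = 1.496, G_1 = 10^(13.6/10) = 22.91
  Stage 2: F_2 = 10^(9.20/10) = 8.318, G_2 = 10^(−7.23/10) = 0.1892
  Stage 3: F_3 = 10^(4.11/10) = 2.576, G_3 = 10^(25.9/10) = 389.0
  Stage 4: F_4 = 10^(5.27/10) = 3.365, G_4 = 10^(19.4/10) = 87.10
Friis cascade:
  F = 1.496 + (8.318 − 1)/22.91 + (2.576 − 1)/4.335 + (3.365 − 1)/1687 = 2.181
NF = 10 log₁₀(2.181) = 3.39 dB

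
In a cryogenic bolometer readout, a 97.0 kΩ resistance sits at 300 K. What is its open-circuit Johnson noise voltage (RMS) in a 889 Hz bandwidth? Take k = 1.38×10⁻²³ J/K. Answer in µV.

1.19 µV

V_n = √(4kTRB)
4kTRB = 4 × 1.38×10⁻²³ × 300 × 9.70×10⁴ × 8.89×10² = 1.43×10⁻¹² V²
V_n = √(1.43×10⁻¹²) = 1.19×10⁻⁶ V = 1.19 µV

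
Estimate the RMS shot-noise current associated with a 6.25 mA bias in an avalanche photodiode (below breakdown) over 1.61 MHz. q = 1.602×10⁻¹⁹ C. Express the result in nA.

I_n = √(2qI·B)
2qI·B = 2 × 1.602×10⁻¹⁹ × 6.25×10⁻³ × 1.61×10⁶ = 3.22×10⁻¹⁵ A²
I_n = √(3.22×10⁻¹⁵) = 5.68×10⁻⁸ A = 56.8 nA

56.8 nA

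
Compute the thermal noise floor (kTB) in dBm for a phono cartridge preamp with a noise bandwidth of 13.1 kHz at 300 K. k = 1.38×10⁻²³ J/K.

P_n = kTB = 1.38×10⁻²³ × 300 × 1.31×10⁴ = 5.42×10⁻¹⁷ W
In dBm: 10 log₁₀(5.42×10⁻¹⁷ / 10⁻³) = −132.7 dBm

−132.7 dBm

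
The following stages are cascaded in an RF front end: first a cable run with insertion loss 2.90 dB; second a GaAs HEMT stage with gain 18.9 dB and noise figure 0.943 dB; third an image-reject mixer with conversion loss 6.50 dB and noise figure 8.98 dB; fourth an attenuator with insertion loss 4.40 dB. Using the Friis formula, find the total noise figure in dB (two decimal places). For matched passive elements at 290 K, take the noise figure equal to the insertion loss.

Convert to linear (a loss of L dB is a gain of −L dB): F_i = 10^(NF_i/10), G_i = 10^(G_i,dB/10)
  Stage 1: F_1 = 10^(2.90/10) = 1.950, G_1 = 10^(−2.90/10) = 0.5129
  Stage 2: F_2 = 10^(0.943/10) = 1.243, G_2 = 10^(18.9/10) = 77.62
  Stage 3: F_3 = 10^(8.98/10) = 7.907, G_3 = 10^(−6.50/10) = 0.2239
  Stage 4: F_4 = 10^(4.40/10) = 2.754, G_4 = 10^(−4.40/10) = 0.3631
Friis cascade:
  F = 1.950 + (1.243 − 1)/0.5129 + (7.907 − 1)/39.81 + (2.754 − 1)/8.913 = 2.793
NF = 10 log₁₀(2.793) = 4.46 dB

4.46 dB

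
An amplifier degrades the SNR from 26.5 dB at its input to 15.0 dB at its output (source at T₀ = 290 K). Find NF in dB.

11.5 dB

NF (dB) = SNR_in(dB) − SNR_out(dB) when the source is at T₀
NF = 26.5 − 15.0 = 11.5 dB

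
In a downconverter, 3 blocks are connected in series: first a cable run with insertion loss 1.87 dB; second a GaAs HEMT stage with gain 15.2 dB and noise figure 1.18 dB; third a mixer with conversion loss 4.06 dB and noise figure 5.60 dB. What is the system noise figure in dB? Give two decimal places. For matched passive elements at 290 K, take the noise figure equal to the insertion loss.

Convert to linear (a loss of L dB is a gain of −L dB): F_i = 10^(NF_i/10), G_i = 10^(G_i,dB/10)
  Stage 1: F_1 = 10^(1.87/10) = 1.538, G_1 = 10^(−1.87/10) = 0.6501
  Stage 2: F_2 = 10^(1.18/10) = 1.312, G_2 = 10^(15.2/10) = 33.11
  Stage 3: F_3 = 10^(5.60/10) = 3.631, G_3 = 10^(−4.06/10) = 0.3926
Friis cascade:
  F = 1.538 + (1.312 − 1)/0.6501 + (3.631 − 1)/21.53 = 2.141
NF = 10 log₁₀(2.141) = 3.31 dB

3.31 dB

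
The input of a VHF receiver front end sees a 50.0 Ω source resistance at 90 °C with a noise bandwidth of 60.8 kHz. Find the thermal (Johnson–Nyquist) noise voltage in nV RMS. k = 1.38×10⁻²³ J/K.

T = 90 °C + 273.15 = 363.15 K
V_n = √(4kTRB)
4kTRB = 4 × 1.38×10⁻²³ × 363.15 × 5.00×10¹ × 6.08×10⁴ = 6.09×10⁻¹⁴ V²
V_n = √(6.09×10⁻¹⁴) = 2.47×10⁻⁷ V = 247 nV

247 nV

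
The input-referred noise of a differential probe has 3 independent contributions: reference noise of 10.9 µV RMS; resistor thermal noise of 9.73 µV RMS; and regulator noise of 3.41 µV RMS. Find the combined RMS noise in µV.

Uncorrelated sources add in power (mean-square): V_tot = √(ΣV_i²)
V_tot = √[(1.09×10⁻⁵)² + (9.73×10⁻⁶)² + (3.41×10⁻⁶)²] = 1.50×10⁻⁵ V = 15.0 µV

15.0 µV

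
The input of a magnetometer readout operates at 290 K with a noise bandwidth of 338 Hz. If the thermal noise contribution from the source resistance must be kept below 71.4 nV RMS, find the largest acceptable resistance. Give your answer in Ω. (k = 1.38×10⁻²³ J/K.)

942 Ω

Johnson–Nyquist: V_n = √(4kTRB) ⇒ R = V_n² / (4kTB)
4kTB = 4 × 1.38×10⁻²³ × 290 × 3.38×10² = 5.41×10⁻¹⁸
R = (7.14×10⁻⁸)² / 5.41×10⁻¹⁸ = 9.42×10² Ω = 942 Ω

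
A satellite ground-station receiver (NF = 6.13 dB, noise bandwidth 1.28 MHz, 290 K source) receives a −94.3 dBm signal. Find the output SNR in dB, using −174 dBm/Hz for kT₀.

Noise floor: N = −174 + 10 log₁₀(B) + NF
10 log₁₀(1.28×10⁶) = 61.07 dB
N = −174 + 61.07 + 6.13 = −106.80 dBm
SNR = P_sig − N = −94.3 − (−106.80) = 12.50 dB → 12.5 dB

12.5 dB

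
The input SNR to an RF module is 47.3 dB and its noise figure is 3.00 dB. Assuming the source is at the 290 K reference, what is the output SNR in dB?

44.30 dB

By definition F = SNR_in/SNR_out, so in dB: SNR_out = SNR_in − NF
SNR_out = 47.3 − 3.00 = 44.30 dB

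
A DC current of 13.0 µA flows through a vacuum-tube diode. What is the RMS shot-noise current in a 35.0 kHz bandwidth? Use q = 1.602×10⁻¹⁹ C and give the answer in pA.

I_n = √(2qI·B)
2qI·B = 2 × 1.602×10⁻¹⁹ × 1.30×10⁻⁵ × 3.50×10⁴ = 1.46×10⁻¹⁹ A²
I_n = √(1.46×10⁻¹⁹) = 3.82×10⁻¹⁰ A = 382 pA

382 pA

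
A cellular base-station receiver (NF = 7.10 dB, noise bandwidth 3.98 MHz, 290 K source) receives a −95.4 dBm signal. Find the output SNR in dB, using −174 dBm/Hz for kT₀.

Noise floor: N = −174 + 10 log₁₀(B) + NF
10 log₁₀(3.98×10⁶) = 66 dB
N = −174 + 66 + 7.10 = −100.90 dBm
SNR = P_sig − N = −95.4 − (−100.90) = 5.50 dB → 5.5 dB

5.5 dB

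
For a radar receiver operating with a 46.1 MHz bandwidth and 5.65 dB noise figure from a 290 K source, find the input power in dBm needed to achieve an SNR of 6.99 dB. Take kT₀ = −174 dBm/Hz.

−84.7 dBm

Sensitivity = −174 + 10 log₁₀(B) + NF + SNR_min
= −174 + 76.64 + 5.65 + 6.99
= −84.72 dBm → −84.7 dBm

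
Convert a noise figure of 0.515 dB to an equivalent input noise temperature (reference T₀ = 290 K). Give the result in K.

F = 10^(0.515/10) = 1.1259
T_e = (F − 1)·T₀ = (1.1259 − 1) × 290 = 36.5 K

36.5 K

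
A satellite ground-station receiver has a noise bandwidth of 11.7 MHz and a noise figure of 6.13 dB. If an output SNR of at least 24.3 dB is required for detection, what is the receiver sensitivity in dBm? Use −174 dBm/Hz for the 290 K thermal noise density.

−72.9 dBm

Sensitivity = −174 + 10 log₁₀(B) + NF + SNR_min
= −174 + 70.68 + 6.13 + 24.3
= −72.89 dBm → −72.9 dBm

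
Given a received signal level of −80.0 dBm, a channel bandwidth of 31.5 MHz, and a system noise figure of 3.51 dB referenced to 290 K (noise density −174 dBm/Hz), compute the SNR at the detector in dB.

Noise floor: N = −174 + 10 log₁₀(B) + NF
10 log₁₀(3.15×10⁷) = 74.98 dB
N = −174 + 74.98 + 3.51 = −95.51 dBm
SNR = P_sig − N = −80.0 − (−95.51) = 15.51 dB → 15.5 dB

15.5 dB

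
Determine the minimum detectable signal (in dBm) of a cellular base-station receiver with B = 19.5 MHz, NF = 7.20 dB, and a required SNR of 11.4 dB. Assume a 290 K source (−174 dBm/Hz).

−82.5 dBm

Sensitivity = −174 + 10 log₁₀(B) + NF + SNR_min
= −174 + 72.9 + 7.20 + 11.4
= −82.50 dBm → −82.5 dBm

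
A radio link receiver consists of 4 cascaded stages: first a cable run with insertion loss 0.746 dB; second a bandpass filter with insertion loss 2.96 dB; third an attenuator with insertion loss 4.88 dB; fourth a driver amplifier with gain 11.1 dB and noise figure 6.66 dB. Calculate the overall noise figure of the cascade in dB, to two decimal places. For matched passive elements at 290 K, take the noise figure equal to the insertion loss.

15.25 dB

Convert to linear (a loss of L dB is a gain of −L dB): F_i = 10^(NF_i/10), G_i = 10^(G_i,dB/10)
  Stage 1: F_1 = 10^(0.746/10) = 1.187, G_1 = 10^(−0.746/10) = 0.8422
  Stage 2: F_2 = 10^(2.96/10) = 1.977, G_2 = 10^(−2.96/10) = 0.5058
  Stage 3: F_3 = 10^(4.88/10) = 3.076, G_3 = 10^(−4.88/10) = 0.3251
  Stage 4: F_4 = 10^(6.66/10) = 4.634, G_4 = 10^(11.1/10) = 12.88
Friis cascade:
  F = 1.187 + (1.977 − 1)/0.8422 + (3.076 − 1)/0.4260 + (4.634 − 1)/0.1385 = 33.47
NF = 10 log₁₀(33.47) = 15.25 dB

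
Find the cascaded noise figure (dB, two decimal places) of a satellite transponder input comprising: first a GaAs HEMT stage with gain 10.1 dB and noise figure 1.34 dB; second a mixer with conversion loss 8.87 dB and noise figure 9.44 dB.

3.27 dB

Convert to linear (a loss of L dB is a gain of −L dB): F_i = 10^(NF_i/10), G_i = 10^(G_i,dB/10)
  Stage 1: F_1 = 10^(1.34/10) = 1.361, G_1 = 10^(10.1/10) = 10.23
  Stage 2: F_2 = 10^(9.44/10) = 8.790, G_2 = 10^(−8.87/10) = 0.1297
Friis cascade:
  F = 1.361 + (8.790 − 1)/10.23 = 2.123
NF = 10 log₁₀(2.123) = 3.27 dB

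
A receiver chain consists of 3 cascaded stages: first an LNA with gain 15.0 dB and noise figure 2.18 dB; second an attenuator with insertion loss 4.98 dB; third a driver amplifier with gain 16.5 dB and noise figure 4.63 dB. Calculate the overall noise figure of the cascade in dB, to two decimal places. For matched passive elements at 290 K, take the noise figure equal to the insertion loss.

Convert to linear (a loss of L dB is a gain of −L dB): F_i = 10^(NF_i/10), G_i = 10^(G_i,dB/10)
  Stage 1: F_1 = 10^(2.18/10) = 1.652, G_1 = 10^(15.0/10) = 31.62
  Stage 2: F_2 = 10^(4.98/10) = 3.148, G_2 = 10^(−4.98/10) = 0.3177
  Stage 3: F_3 = 10^(4.63/10) = 2.904, G_3 = 10^(16.5/10) = 44.67
Friis cascade:
  F = 1.652 + (3.148 − 1)/31.62 + (2.904 − 1)/10.05 = 1.909
NF = 10 log₁₀(1.909) = 2.81 dB

2.81 dB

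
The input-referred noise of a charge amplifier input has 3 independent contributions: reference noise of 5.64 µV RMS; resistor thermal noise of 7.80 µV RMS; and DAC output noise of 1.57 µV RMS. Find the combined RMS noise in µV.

9.75 µV

Uncorrelated sources add in power (mean-square): V_tot = √(ΣV_i²)
V_tot = √[(5.64×10⁻⁶)² + (7.80×10⁻⁶)² + (1.57×10⁻⁶)²] = 9.75×10⁻⁶ V = 9.75 µV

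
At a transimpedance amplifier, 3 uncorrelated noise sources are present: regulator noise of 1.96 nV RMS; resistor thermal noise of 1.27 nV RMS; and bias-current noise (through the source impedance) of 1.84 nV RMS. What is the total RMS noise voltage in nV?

Uncorrelated sources add in power (mean-square): V_tot = √(ΣV_i²)
V_tot = √[(1.96×10⁻⁹)² + (1.27×10⁻⁹)² + (1.84×10⁻⁹)²] = 2.97×10⁻⁹ V = 2.97 nV

2.97 nV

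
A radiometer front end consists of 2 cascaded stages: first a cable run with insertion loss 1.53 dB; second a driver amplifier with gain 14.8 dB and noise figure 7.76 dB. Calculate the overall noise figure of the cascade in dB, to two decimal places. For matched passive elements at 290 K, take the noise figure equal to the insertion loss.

Convert to linear (a loss of L dB is a gain of −L dB): F_i = 10^(NF_i/10), G_i = 10^(G_i,dB/10)
  Stage 1: F_1 = 10^(1.53/10) = 1.422, G_1 = 10^(−1.53/10) = 0.7031
  Stage 2: F_2 = 10^(7.76/10) = 5.970, G_2 = 10^(14.8/10) = 30.20
Friis cascade:
  F = 1.422 + (5.970 − 1)/0.7031 = 8.492
NF = 10 log₁₀(8.492) = 9.29 dB

9.29 dB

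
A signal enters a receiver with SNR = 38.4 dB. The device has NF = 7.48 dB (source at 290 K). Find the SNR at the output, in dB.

30.92 dB

By definition F = SNR_in/SNR_out, so in dB: SNR_out = SNR_in − NF
SNR_out = 38.4 − 7.48 = 30.92 dB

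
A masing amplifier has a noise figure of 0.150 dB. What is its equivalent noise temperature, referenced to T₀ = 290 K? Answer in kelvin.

10.2 K

F = 10^(0.150/10) = 1.03514
T_e = (F − 1)·T₀ = (1.03514 − 1) × 290 = 10.2 K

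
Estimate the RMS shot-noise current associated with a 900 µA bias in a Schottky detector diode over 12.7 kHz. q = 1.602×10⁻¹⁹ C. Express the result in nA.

I_n = √(2qI·B)
2qI·B = 2 × 1.602×10⁻¹⁹ × 9.00×10⁻⁴ × 1.27×10⁴ = 3.66×10⁻¹⁸ A²
I_n = √(3.66×10⁻¹⁸) = 1.91×10⁻⁹ A = 1.91 nA

1.91 nA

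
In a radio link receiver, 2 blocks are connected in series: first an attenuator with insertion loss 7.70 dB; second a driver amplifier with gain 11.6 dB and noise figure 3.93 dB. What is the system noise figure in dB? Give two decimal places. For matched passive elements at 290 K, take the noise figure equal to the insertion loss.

Convert to linear (a loss of L dB is a gain of −L dB): F_i = 10^(NF_i/10), G_i = 10^(G_i,dB/10)
  Stage 1: F_1 = 10^(7.70/10) = 5.888, G_1 = 10^(−7.70/10) = 0.1698
  Stage 2: F_2 = 10^(3.93/10) = 2.472, G_2 = 10^(11.6/10) = 14.45
Friis cascade:
  F = 5.888 + (2.472 − 1)/0.1698 = 14.55
NF = 10 log₁₀(14.55) = 11.63 dB

11.63 dB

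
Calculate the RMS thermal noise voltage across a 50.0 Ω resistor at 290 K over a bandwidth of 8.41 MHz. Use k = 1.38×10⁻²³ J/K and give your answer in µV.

V_n = √(4kTRB)
4kTRB = 4 × 1.38×10⁻²³ × 290 × 5.00×10¹ × 8.41×10⁶ = 6.73×10⁻¹² V²
V_n = √(6.73×10⁻¹²) = 2.59×10⁻⁶ V = 2.59 µV

2.59 µV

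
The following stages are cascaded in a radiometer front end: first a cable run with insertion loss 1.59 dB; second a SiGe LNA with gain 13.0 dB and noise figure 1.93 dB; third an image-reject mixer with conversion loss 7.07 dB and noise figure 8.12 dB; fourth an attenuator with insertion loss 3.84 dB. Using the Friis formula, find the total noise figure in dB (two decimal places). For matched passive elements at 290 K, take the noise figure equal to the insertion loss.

Convert to linear (a loss of L dB is a gain of −L dB): F_i = 10^(NF_i/10), G_i = 10^(G_i,dB/10)
  Stage 1: F_1 = 10^(1.59/10) = 1.442, G_1 = 10^(−1.59/10) = 0.6934
  Stage 2: F_2 = 10^(1.93/10) = 1.560, G_2 = 10^(13.0/10) = 19.95
  Stage 3: F_3 = 10^(8.12/10) = 6.486, G_3 = 10^(−7.07/10) = 0.1963
  Stage 4: F_4 = 10^(3.84/10) = 2.421, G_4 = 10^(−3.84/10) = 0.4130
Friis cascade:
  F = 1.442 + (1.560 − 1)/0.6934 + (6.486 − 1)/13.84 + (2.421 − 1)/2.716 = 3.169
NF = 10 log₁₀(3.169) = 5.01 dB

5.01 dB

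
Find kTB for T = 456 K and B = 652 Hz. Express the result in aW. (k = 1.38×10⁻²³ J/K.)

4.10 aW

P_n = kTB = 1.38×10⁻²³ × 456 × 6.52×10² = 4.10×10⁻¹⁸ W = 4.10 aW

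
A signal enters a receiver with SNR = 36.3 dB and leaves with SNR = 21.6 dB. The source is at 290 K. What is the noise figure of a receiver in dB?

NF (dB) = SNR_in(dB) − SNR_out(dB) when the source is at T₀
NF = 36.3 − 21.6 = 14.7 dB

14.7 dB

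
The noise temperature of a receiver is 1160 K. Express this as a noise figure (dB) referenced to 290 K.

F = 1 + T_e/T₀ = 1 + 1160/290 = 5
NF = 10 log₁₀(5) = 6.99 dB

6.99 dB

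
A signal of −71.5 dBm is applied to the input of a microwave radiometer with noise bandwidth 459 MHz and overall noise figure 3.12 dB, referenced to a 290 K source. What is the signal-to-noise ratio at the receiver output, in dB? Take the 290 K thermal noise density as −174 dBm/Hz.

12.8 dB

Noise floor: N = −174 + 10 log₁₀(B) + NF
10 log₁₀(4.59×10⁸) = 86.62 dB
N = −174 + 86.62 + 3.12 = −84.26 dBm
SNR = P_sig − N = −71.5 − (−84.26) = 12.76 dB → 12.8 dB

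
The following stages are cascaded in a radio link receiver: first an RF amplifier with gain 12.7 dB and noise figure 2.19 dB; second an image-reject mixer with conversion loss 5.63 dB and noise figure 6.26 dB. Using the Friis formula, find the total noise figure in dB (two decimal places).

2.62 dB

Convert to linear (a loss of L dB is a gain of −L dB): F_i = 10^(NF_i/10), G_i = 10^(G_i,dB/10)
  Stage 1: F_1 = 10^(2.19/10) = 1.656, G_1 = 10^(12.7/10) = 18.62
  Stage 2: F_2 = 10^(6.26/10) = 4.227, G_2 = 10^(−5.63/10) = 0.2735
Friis cascade:
  F = 1.656 + (4.227 − 1)/18.62 = 1.829
NF = 10 log₁₀(1.829) = 2.62 dB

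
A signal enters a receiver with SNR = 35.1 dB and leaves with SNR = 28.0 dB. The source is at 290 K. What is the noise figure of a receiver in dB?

NF (dB) = SNR_in(dB) − SNR_out(dB) when the source is at T₀
NF = 35.1 − 28.0 = 7.1 dB

7.1 dB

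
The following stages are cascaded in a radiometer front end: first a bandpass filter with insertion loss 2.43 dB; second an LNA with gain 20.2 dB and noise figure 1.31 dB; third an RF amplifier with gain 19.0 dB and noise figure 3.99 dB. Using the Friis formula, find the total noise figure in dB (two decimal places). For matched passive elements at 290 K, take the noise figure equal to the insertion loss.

3.79 dB

Convert to linear (a loss of L dB is a gain of −L dB): F_i = 10^(NF_i/10), G_i = 10^(G_i,dB/10)
  Stage 1: F_1 = 10^(2.43/10) = 1.750, G_1 = 10^(−2.43/10) = 0.5715
  Stage 2: F_2 = 10^(1.31/10) = 1.352, G_2 = 10^(20.2/10) = 104.7
  Stage 3: F_3 = 10^(3.99/10) = 2.506, G_3 = 10^(19.0/10) = 79.43
Friis cascade:
  F = 1.750 + (1.352 − 1)/0.5715 + (2.506 − 1)/59.84 = 2.391
NF = 10 log₁₀(2.391) = 3.79 dB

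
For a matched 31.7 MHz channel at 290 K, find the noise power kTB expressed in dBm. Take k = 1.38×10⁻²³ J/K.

P_n = kTB = 1.38×10⁻²³ × 290 × 3.17×10⁷ = 1.27×10⁻¹³ W
In dBm: 10 log₁₀(1.27×10⁻¹³ / 10⁻³) = −99.0 dBm

−99.0 dBm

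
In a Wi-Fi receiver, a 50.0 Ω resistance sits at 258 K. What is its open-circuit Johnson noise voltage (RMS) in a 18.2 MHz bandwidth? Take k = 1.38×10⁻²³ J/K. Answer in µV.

V_n = √(4kTRB)
4kTRB = 4 × 1.38×10⁻²³ × 258 × 5.00×10¹ × 1.82×10⁷ = 1.30×10⁻¹¹ V²
V_n = √(1.30×10⁻¹¹) = 3.60×10⁻⁶ V = 3.60 µV

3.60 µV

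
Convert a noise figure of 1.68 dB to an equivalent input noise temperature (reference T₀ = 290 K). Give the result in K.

F = 10^(1.68/10) = 1.47231
T_e = (F − 1)·T₀ = (1.47231 − 1) × 290 = 137 K

137 K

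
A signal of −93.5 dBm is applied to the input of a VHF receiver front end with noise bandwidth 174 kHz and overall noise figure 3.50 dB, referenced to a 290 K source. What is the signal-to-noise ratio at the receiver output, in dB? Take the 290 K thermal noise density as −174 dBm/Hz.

24.6 dB

Noise floor: N = −174 + 10 log₁₀(B) + NF
10 log₁₀(1.74×10⁵) = 52.41 dB
N = −174 + 52.41 + 3.50 = −118.09 dBm
SNR = P_sig − N = −93.5 − (−118.09) = 24.59 dB → 24.6 dB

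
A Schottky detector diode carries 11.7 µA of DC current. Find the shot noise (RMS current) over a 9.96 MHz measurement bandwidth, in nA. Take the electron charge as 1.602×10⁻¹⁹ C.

I_n = √(2qI·B)
2qI·B = 2 × 1.602×10⁻¹⁹ × 1.17×10⁻⁵ × 9.96×10⁶ = 3.73×10⁻¹⁷ A²
I_n = √(3.73×10⁻¹⁷) = 6.11×10⁻⁹ A = 6.11 nA

6.11 nA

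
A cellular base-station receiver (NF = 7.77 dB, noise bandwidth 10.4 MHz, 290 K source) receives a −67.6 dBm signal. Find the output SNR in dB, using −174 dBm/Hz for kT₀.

Noise floor: N = −174 + 10 log₁₀(B) + NF
10 log₁₀(1.04×10⁷) = 70.17 dB
N = −174 + 70.17 + 7.77 = −96.06 dBm
SNR = P_sig − N = −67.6 − (−96.06) = 28.46 dB → 28.5 dB

28.5 dB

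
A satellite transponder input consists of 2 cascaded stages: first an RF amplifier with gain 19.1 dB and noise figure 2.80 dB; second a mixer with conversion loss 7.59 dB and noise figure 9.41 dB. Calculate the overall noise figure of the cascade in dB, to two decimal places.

Convert to linear (a loss of L dB is a gain of −L dB): F_i = 10^(NF_i/10), G_i = 10^(G_i,dB/10)
  Stage 1: F_1 = 10^(2.80/10) = 1.905, G_1 = 10^(19.1/10) = 81.28
  Stage 2: F_2 = 10^(9.41/10) = 8.730, G_2 = 10^(−7.59/10) = 0.1742
Friis cascade:
  F = 1.905 + (8.730 − 1)/81.28 = 2.001
NF = 10 log₁₀(2.001) = 3.01 dB

3.01 dB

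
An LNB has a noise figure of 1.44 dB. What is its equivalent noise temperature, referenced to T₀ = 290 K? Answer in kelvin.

F = 10^(1.44/10) = 1.39316
T_e = (F − 1)·T₀ = (1.39316 − 1) × 290 = 114 K

114 K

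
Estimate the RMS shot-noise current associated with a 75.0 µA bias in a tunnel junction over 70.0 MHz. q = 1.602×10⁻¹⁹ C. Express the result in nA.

I_n = √(2qI·B)
2qI·B = 2 × 1.602×10⁻¹⁹ × 7.50×10⁻⁵ × 7.00×10⁷ = 1.68×10⁻¹⁵ A²
I_n = √(1.68×10⁻¹⁵) = 4.10×10⁻⁸ A = 41.0 nA

41.0 nA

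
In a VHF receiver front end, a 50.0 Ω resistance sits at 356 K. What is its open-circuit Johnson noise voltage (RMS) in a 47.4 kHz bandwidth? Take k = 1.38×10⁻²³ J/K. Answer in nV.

216 nV

V_n = √(4kTRB)
4kTRB = 4 × 1.38×10⁻²³ × 356 × 5.00×10¹ × 4.74×10⁴ = 4.66×10⁻¹⁴ V²
V_n = √(4.66×10⁻¹⁴) = 2.16×10⁻⁷ V = 216 nV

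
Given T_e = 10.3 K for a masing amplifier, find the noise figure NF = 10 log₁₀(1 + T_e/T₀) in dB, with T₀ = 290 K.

F = 1 + T_e/T₀ = 1 + 10.3/290 = 1.03552
NF = 10 log₁₀(1.03552) = 0.152 dB

0.152 dB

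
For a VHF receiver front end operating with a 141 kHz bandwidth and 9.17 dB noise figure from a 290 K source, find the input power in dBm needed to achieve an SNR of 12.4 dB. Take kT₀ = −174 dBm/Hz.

Sensitivity = −174 + 10 log₁₀(B) + NF + SNR_min
= −174 + 51.49 + 9.17 + 12.4
= −100.94 dBm → −100.9 dBm

−100.9 dBm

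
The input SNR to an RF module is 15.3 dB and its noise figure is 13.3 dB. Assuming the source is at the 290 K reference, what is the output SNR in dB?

By definition F = SNR_in/SNR_out, so in dB: SNR_out = SNR_in − NF
SNR_out = 15.3 − 13.3 = 2.0 dB

2.0 dB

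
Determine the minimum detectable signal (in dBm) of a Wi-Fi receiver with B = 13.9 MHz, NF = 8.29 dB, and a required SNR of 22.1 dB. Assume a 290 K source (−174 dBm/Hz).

Sensitivity = −174 + 10 log₁₀(B) + NF + SNR_min
= −174 + 71.43 + 8.29 + 22.1
= −72.18 dBm → −72.2 dBm

−72.2 dBm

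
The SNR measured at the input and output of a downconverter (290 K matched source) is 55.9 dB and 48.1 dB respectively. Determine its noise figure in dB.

7.8 dB

NF (dB) = SNR_in(dB) − SNR_out(dB) when the source is at T₀
NF = 55.9 − 48.1 = 7.8 dB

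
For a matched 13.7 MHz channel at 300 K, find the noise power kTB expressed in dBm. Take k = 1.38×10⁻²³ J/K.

−102.5 dBm

P_n = kTB = 1.38×10⁻²³ × 300 × 1.37×10⁷ = 5.67×10⁻¹⁴ W
In dBm: 10 log₁₀(5.67×10⁻¹⁴ / 10⁻³) = −102.5 dBm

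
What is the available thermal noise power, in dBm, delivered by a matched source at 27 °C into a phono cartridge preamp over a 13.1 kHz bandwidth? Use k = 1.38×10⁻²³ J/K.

T = 27 °C + 273.15 = 300.15 K
P_n = kTB = 1.38×10⁻²³ × 300.15 × 1.31×10⁴ = 5.43×10⁻¹⁷ W
In dBm: 10 log₁₀(5.43×10⁻¹⁷ / 10⁻³) = −132.7 dBm

−132.7 dBm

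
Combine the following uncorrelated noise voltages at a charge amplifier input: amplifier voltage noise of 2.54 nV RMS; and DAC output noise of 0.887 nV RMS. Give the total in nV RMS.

Uncorrelated sources add in power (mean-square): V_tot = √(ΣV_i²)
V_tot = √[(2.54×10⁻⁹)² + (8.87×10⁻¹⁰)²] = 2.69×10⁻⁹ V = 2.69 nV

2.69 nV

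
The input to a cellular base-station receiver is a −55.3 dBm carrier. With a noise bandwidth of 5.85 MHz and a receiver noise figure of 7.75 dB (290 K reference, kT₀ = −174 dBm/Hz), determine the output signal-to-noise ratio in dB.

Noise floor: N = −174 + 10 log₁₀(B) + NF
10 log₁₀(5.85×10⁶) = 67.67 dB
N = −174 + 67.67 + 7.75 = −98.58 dBm
SNR = P_sig − N = −55.3 − (−98.58) = 43.28 dB → 43.3 dB

43.3 dB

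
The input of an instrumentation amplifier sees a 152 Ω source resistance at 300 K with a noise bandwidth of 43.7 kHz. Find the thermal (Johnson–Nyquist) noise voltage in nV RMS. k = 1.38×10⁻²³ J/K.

332 nV

V_n = √(4kTRB)
4kTRB = 4 × 1.38×10⁻²³ × 300 × 1.52×10² × 4.37×10⁴ = 1.10×10⁻¹³ V²
V_n = √(1.10×10⁻¹³) = 3.32×10⁻⁷ V = 332 nV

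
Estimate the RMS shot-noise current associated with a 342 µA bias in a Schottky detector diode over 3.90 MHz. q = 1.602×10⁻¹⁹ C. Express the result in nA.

I_n = √(2qI·B)
2qI·B = 2 × 1.602×10⁻¹⁹ × 3.42×10⁻⁴ × 3.90×10⁶ = 4.27×10⁻¹⁶ A²
I_n = √(4.27×10⁻¹⁶) = 2.07×10⁻⁸ A = 20.7 nA

20.7 nA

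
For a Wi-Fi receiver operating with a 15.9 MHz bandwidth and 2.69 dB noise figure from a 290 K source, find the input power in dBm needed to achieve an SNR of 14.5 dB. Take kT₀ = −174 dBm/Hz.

−84.8 dBm

Sensitivity = −174 + 10 log₁₀(B) + NF + SNR_min
= −174 + 72.01 + 2.69 + 14.5
= −84.80 dBm → −84.8 dBm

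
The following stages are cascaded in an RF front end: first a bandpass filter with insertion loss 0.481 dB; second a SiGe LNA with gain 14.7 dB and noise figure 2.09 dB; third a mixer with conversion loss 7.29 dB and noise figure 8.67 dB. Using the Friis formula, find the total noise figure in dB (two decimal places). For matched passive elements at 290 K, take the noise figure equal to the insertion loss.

3.11 dB

Convert to linear (a loss of L dB is a gain of −L dB): F_i = 10^(NF_i/10), G_i = 10^(G_i,dB/10)
  Stage 1: F_1 = 10^(0.481/10) = 1.117, G_1 = 10^(−0.481/10) = 0.8952
  Stage 2: F_2 = 10^(2.09/10) = 1.618, G_2 = 10^(14.7/10) = 29.51
  Stage 3: F_3 = 10^(8.67/10) = 7.362, G_3 = 10^(−7.29/10) = 0.1866
Friis cascade:
  F = 1.117 + (1.618 − 1)/0.8952 + (7.362 − 1)/26.42 = 2.048
NF = 10 log₁₀(2.048) = 3.11 dB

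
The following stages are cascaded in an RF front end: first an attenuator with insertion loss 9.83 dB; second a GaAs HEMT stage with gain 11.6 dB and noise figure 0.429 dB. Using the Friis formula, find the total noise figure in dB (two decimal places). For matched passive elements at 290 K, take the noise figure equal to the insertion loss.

Convert to linear (a loss of L dB is a gain of −L dB): F_i = 10^(NF_i/10), G_i = 10^(G_i,dB/10)
  Stage 1: F_1 = 10^(9.83/10) = 9.616, G_1 = 10^(−9.83/10) = 0.1040
  Stage 2: F_2 = 10^(0.429/10) = 1.104, G_2 = 10^(11.6/10) = 14.45
Friis cascade:
  F = 9.616 + (1.104 − 1)/0.1040 = 10.61
NF = 10 log₁₀(10.61) = 10.26 dB

10.26 dB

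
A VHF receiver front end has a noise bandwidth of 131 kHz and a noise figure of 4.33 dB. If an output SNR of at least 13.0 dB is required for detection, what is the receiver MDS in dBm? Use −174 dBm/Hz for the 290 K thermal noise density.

−105.5 dBm

Sensitivity = −174 + 10 log₁₀(B) + NF + SNR_min
= −174 + 51.17 + 4.33 + 13.0
= −105.50 dBm → −105.5 dBm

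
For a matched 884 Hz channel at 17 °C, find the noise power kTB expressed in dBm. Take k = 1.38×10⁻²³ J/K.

T = 17 °C + 273.15 = 290.15 K
P_n = kTB = 1.38×10⁻²³ × 290.15 × 8.84×10² = 3.54×10⁻¹⁸ W
In dBm: 10 log₁₀(3.54×10⁻¹⁸ / 10⁻³) = −144.5 dBm

−144.5 dBm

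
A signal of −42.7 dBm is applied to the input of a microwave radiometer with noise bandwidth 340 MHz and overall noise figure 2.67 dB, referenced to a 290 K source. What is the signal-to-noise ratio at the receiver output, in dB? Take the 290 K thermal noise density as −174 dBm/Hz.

43.3 dB

Noise floor: N = −174 + 10 log₁₀(B) + NF
10 log₁₀(3.40×10⁸) = 85.31 dB
N = −174 + 85.31 + 2.67 = −86.02 dBm
SNR = P_sig − N = −42.7 − (−86.02) = 43.32 dB → 43.3 dB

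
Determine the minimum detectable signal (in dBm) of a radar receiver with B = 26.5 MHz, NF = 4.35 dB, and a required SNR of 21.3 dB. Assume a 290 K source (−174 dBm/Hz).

Sensitivity = −174 + 10 log₁₀(B) + NF + SNR_min
= −174 + 74.23 + 4.35 + 21.3
= −74.12 dBm → −74.1 dBm

−74.1 dBm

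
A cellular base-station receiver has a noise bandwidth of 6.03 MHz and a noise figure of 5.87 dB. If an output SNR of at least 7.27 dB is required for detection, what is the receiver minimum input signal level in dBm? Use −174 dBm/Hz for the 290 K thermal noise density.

Sensitivity = −174 + 10 log₁₀(B) + NF + SNR_min
= −174 + 67.8 + 5.87 + 7.27
= −93.06 dBm → −93.1 dBm

−93.1 dBm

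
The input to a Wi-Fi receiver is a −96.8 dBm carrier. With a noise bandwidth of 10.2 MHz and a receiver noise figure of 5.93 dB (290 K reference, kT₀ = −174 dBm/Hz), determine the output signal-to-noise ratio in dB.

1.2 dB

Noise floor: N = −174 + 10 log₁₀(B) + NF
10 log₁₀(1.02×10⁷) = 70.09 dB
N = −174 + 70.09 + 5.93 = −97.98 dBm
SNR = P_sig − N = −96.8 − (−97.98) = 1.18 dB → 1.2 dB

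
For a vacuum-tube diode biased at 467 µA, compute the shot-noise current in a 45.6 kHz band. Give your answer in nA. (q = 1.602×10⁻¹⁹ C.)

2.61 nA

I_n = √(2qI·B)
2qI·B = 2 × 1.602×10⁻¹⁹ × 4.67×10⁻⁴ × 4.56×10⁴ = 6.82×10⁻¹⁸ A²
I_n = √(6.82×10⁻¹⁸) = 2.61×10⁻⁹ A = 2.61 nA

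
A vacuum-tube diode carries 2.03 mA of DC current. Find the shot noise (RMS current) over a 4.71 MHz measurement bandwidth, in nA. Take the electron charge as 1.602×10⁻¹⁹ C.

55.3 nA

I_n = √(2qI·B)
2qI·B = 2 × 1.602×10⁻¹⁹ × 2.03×10⁻³ × 4.71×10⁶ = 3.06×10⁻¹⁵ A²
I_n = √(3.06×10⁻¹⁵) = 5.53×10⁻⁸ A = 55.3 nA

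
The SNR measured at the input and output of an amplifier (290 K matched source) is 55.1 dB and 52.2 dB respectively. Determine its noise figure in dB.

2.9 dB

NF (dB) = SNR_in(dB) − SNR_out(dB) when the source is at T₀
NF = 55.1 − 52.2 = 2.9 dB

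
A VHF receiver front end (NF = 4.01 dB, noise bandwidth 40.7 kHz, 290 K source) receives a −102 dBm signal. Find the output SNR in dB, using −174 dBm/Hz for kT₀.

21.9 dB

Noise floor: N = −174 + 10 log₁₀(B) + NF
10 log₁₀(4.07×10⁴) = 46.1 dB
N = −174 + 46.1 + 4.01 = −123.89 dBm
SNR = P_sig − N = −102 − (−123.89) = 21.89 dB → 21.9 dB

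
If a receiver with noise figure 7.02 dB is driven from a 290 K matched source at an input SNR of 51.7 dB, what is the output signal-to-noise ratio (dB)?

By definition F = SNR_in/SNR_out, so in dB: SNR_out = SNR_in − NF
SNR_out = 51.7 − 7.02 = 44.68 dB

44.68 dB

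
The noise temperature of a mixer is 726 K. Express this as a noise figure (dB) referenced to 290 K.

5.44 dB

F = 1 + T_e/T₀ = 1 + 726/290 = 3.50345
NF = 10 log₁₀(3.50345) = 5.44 dB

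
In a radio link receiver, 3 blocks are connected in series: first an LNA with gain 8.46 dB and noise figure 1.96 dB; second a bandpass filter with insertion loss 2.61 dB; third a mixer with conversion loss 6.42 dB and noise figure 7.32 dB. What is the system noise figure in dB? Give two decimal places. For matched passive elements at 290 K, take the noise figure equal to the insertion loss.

4.52 dB

Convert to linear (a loss of L dB is a gain of −L dB): F_i = 10^(NF_i/10), G_i = 10^(G_i,dB/10)
  Stage 1: F_1 = 10^(1.96/10) = 1.570, G_1 = 10^(8.46/10) = 7.015
  Stage 2: F_2 = 10^(2.61/10) = 1.824, G_2 = 10^(−2.61/10) = 0.5483
  Stage 3: F_3 = 10^(7.32/10) = 5.395, G_3 = 10^(−6.42/10) = 0.2280
Friis cascade:
  F = 1.570 + (1.824 − 1)/7.015 + (5.395 − 1)/3.846 = 2.831
NF = 10 log₁₀(2.831) = 4.52 dB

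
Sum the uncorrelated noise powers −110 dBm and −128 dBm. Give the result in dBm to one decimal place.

Convert to linear, add, convert back:
P₁ = 1.00×10⁻¹⁴ W, P₂ = 1.58×10⁻¹⁶ W
P_tot = 1.02×10⁻¹⁴ W → 10 log₁₀(P_tot / 10⁻³) = −109.9 dBm

−109.9 dBm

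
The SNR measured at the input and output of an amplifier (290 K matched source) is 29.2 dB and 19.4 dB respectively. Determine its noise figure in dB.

9.8 dB

NF (dB) = SNR_in(dB) − SNR_out(dB) when the source is at T₀
NF = 29.2 − 19.4 = 9.8 dB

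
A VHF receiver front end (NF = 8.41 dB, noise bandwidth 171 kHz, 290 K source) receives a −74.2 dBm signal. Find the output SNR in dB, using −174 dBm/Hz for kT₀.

Noise floor: N = −174 + 10 log₁₀(B) + NF
10 log₁₀(1.71×10⁵) = 52.33 dB
N = −174 + 52.33 + 8.41 = −113.26 dBm
SNR = P_sig − N = −74.2 − (−113.26) = 39.06 dB → 39.1 dB

39.1 dB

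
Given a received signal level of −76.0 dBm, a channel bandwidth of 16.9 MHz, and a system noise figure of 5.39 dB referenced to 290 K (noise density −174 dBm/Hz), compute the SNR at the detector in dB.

Noise floor: N = −174 + 10 log₁₀(B) + NF
10 log₁₀(1.69×10⁷) = 72.28 dB
N = −174 + 72.28 + 5.39 = −96.33 dBm
SNR = P_sig − N = −76.0 − (−96.33) = 20.33 dB → 20.3 dB

20.3 dB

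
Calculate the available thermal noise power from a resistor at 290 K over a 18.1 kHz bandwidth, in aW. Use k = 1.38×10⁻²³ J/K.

72.4 aW

P_n = kTB = 1.38×10⁻²³ × 290 × 1.81×10⁴ = 7.24×10⁻¹⁷ W = 72.4 aW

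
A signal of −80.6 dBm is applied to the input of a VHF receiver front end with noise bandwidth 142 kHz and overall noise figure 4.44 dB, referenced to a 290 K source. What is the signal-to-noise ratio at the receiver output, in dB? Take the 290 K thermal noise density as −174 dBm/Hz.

Noise floor: N = −174 + 10 log₁₀(B) + NF
10 log₁₀(1.42×10⁵) = 51.52 dB
N = −174 + 51.52 + 4.44 = −118.04 dBm
SNR = P_sig − N = −80.6 − (−118.04) = 37.44 dB → 37.4 dB

37.4 dB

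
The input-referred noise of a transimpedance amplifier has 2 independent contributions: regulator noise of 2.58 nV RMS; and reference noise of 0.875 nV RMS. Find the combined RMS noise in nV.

2.72 nV

Uncorrelated sources add in power (mean-square): V_tot = √(ΣV_i²)
V_tot = √[(2.58×10⁻⁹)² + (8.75×10⁻¹⁰)²] = 2.72×10⁻⁹ V = 2.72 nV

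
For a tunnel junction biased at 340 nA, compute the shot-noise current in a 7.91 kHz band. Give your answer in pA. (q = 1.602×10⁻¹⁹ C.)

I_n = √(2qI·B)
2qI·B = 2 × 1.602×10⁻¹⁹ × 3.40×10⁻⁷ × 7.91×10³ = 8.62×10⁻²² A²
I_n = √(8.62×10⁻²²) = 2.94×10⁻¹¹ A = 29.4 pA

29.4 pA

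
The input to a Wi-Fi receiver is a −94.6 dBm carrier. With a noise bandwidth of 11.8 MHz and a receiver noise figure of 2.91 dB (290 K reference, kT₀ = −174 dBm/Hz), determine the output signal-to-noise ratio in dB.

5.8 dB

Noise floor: N = −174 + 10 log₁₀(B) + NF
10 log₁₀(1.18×10⁷) = 70.72 dB
N = −174 + 70.72 + 2.91 = −100.37 dBm
SNR = P_sig − N = −94.6 − (−100.37) = 5.77 dB → 5.8 dB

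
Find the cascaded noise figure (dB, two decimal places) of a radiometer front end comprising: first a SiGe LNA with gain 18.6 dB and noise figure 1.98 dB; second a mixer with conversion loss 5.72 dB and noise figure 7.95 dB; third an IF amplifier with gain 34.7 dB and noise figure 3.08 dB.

2.31 dB

Convert to linear (a loss of L dB is a gain of −L dB): F_i = 10^(NF_i/10), G_i = 10^(G_i,dB/10)
  Stage 1: F_1 = 10^(1.98/10) = 1.578, G_1 = 10^(18.6/10) = 72.44
  Stage 2: F_2 = 10^(7.95/10) = 6.237, G_2 = 10^(−5.72/10) = 0.2679
  Stage 3: F_3 = 10^(3.08/10) = 2.032, G_3 = 10^(34.7/10) = 2951
Friis cascade:
  F = 1.578 + (6.237 − 1)/72.44 + (2.032 − 1)/19.41 = 1.703
NF = 10 log₁₀(1.703) = 2.31 dB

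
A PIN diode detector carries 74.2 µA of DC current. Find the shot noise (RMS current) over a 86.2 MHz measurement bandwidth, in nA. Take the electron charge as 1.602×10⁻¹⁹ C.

45.3 nA

I_n = √(2qI·B)
2qI·B = 2 × 1.602×10⁻¹⁹ × 7.42×10⁻⁵ × 8.62×10⁷ = 2.05×10⁻¹⁵ A²
I_n = √(2.05×10⁻¹⁵) = 4.53×10⁻⁸ A = 45.3 nA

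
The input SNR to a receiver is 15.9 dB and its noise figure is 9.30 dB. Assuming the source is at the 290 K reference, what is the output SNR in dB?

6.60 dB

By definition F = SNR_in/SNR_out, so in dB: SNR_out = SNR_in − NF
SNR_out = 15.9 − 9.30 = 6.60 dB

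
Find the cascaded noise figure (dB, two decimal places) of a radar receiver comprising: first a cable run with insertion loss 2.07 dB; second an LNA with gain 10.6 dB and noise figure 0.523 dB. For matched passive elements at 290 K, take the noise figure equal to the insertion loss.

2.59 dB

Convert to linear (a loss of L dB is a gain of −L dB): F_i = 10^(NF_i/10), G_i = 10^(G_i,dB/10)
  Stage 1: F_1 = 10^(2.07/10) = 1.611, G_1 = 10^(−2.07/10) = 0.6209
  Stage 2: F_2 = 10^(0.523/10) = 1.128, G_2 = 10^(10.6/10) = 11.48
Friis cascade:
  F = 1.611 + (1.128 − 1)/0.6209 = 1.817
NF = 10 log₁₀(1.817) = 2.59 dB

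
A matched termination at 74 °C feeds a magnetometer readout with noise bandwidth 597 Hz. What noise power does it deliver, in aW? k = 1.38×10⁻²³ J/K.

T = 74 °C + 273.15 = 347.15 K
P_n = kTB = 1.38×10⁻²³ × 347.15 × 5.97×10² = 2.86×10⁻¹⁸ W = 2.86 aW

2.86 aW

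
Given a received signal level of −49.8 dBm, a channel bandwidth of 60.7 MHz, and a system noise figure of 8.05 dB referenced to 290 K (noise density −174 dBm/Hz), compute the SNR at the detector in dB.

38.3 dB

Noise floor: N = −174 + 10 log₁₀(B) + NF
10 log₁₀(6.07×10⁷) = 77.83 dB
N = −174 + 77.83 + 8.05 = −88.12 dBm
SNR = P_sig − N = −49.8 − (−88.12) = 38.32 dB → 38.3 dB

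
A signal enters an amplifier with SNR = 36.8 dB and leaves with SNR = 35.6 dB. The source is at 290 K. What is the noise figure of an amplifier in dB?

1.2 dB

NF (dB) = SNR_in(dB) − SNR_out(dB) when the source is at T₀
NF = 36.8 − 35.6 = 1.2 dB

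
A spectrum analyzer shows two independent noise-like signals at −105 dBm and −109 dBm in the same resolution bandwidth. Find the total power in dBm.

Convert to linear, add, convert back:
P₁ = 3.16×10⁻¹⁴ W, P₂ = 1.26×10⁻¹⁴ W
P_tot = 4.42×10⁻¹⁴ W → 10 log₁₀(P_tot / 10⁻³) = −103.5 dBm

−103.5 dBm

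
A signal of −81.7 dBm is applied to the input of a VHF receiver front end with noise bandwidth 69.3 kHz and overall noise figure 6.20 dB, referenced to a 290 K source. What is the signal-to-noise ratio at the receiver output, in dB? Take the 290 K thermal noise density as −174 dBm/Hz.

Noise floor: N = −174 + 10 log₁₀(B) + NF
10 log₁₀(6.93×10⁴) = 48.41 dB
N = −174 + 48.41 + 6.20 = −119.39 dBm
SNR = P_sig − N = −81.7 − (−119.39) = 37.69 dB → 37.7 dB

37.7 dB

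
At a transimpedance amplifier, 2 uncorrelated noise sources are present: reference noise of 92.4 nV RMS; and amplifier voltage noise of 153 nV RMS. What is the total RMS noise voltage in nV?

179 nV

Uncorrelated sources add in power (mean-square): V_tot = √(ΣV_i²)
V_tot = √[(9.24×10⁻⁸)² + (1.53×10⁻⁷)²] = 1.79×10⁻⁷ V = 179 nV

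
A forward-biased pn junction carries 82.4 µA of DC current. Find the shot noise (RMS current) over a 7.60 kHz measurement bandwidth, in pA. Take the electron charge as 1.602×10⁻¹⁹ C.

I_n = √(2qI·B)
2qI·B = 2 × 1.602×10⁻¹⁹ × 8.24×10⁻⁵ × 7.60×10³ = 2.01×10⁻¹⁹ A²
I_n = √(2.01×10⁻¹⁹) = 4.48×10⁻¹⁰ A = 448 pA

448 pA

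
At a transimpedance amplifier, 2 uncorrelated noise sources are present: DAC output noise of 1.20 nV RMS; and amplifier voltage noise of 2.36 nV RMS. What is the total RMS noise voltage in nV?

Uncorrelated sources add in power (mean-square): V_tot = √(ΣV_i²)
V_tot = √[(1.20×10⁻⁹)² + (2.36×10⁻⁹)²] = 2.65×10⁻⁹ V = 2.65 nV

2.65 nV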